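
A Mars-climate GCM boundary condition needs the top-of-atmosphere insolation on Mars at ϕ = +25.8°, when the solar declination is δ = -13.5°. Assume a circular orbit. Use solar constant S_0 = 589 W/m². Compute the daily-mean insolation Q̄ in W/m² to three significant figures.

cos h₀ = −tan(+25.8°) tan(-13.500°) = 0.1161, h₀ = 1.4545 rad.
Bracket: h₀ sin ϕ sin δ + cos ϕ cos δ sin h₀ = 1.4545×0.43523×-0.23345 + 0.90032×0.97237×0.99324 = -0.147784 + 0.869526 = 0.721742.
Q̄ = (S_0/π) × [bracket] = (589/π) × 0.721742 = 135.3 W/m².

Q̄ ≈ 135 W/m²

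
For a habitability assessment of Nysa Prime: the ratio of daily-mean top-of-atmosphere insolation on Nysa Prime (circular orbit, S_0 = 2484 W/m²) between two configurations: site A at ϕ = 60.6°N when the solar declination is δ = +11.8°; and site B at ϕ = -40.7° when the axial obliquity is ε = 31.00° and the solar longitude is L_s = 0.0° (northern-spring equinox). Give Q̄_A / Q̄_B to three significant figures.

— Configuration A (ϕ=+60.6°):
cos h₀ = −tan(+60.6°) tan(+11.800°) = -0.3708, h₀ = 1.9506 rad.
Bracket: h₀ sin ϕ sin δ + cos ϕ cos δ sin h₀ = 1.9506×0.87121×0.20450 + 0.49090×0.97887×0.92873 = 0.347524 + 0.446280 = 0.793804.
Q̄ = (S_0/π) × [bracket] = (2484/π) × 0.793804 = 627.65 W/m².
— Configuration B (ϕ=-40.7°):
Solar declination: sin δ = sin ε · sin L_s = sin 31.00° × sin 0.0° = 0.00000, so δ = +0.000°.
cos h₀ = −tan(-40.7°) tan(+0.000°) = 0.0000, h₀ = 1.5708 rad.
Bracket: h₀ sin ϕ sin δ + cos ϕ cos δ sin h₀ = 1.5708×-0.65210×0.00000 + 0.75813×1.00000×1.00000 = -0.000000 + 0.758130 = 0.758130.
Q̄ = (S_0/π) × [bracket] = (2484/π) × 0.758130 = 599.44 W/m².
Ratio Q̄_A / Q̄_B = 627.65 / 599.44 = 1.047.

Q̄_A / Q̄_B ≈ 1.05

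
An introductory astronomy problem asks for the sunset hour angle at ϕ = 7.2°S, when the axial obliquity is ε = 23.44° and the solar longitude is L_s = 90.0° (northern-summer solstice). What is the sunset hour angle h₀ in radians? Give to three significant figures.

h₀ = 1.52 rad

Solar declination: sin δ = sin ε · sin L_s = sin 23.44° × sin 90.0° = 0.39779, so δ = +23.440°.
cos h₀ = −tan ϕ · tan δ = −tan(-7.2°) × tan(+23.440°) = 0.0548, so h₀ = 1.5160 rad = 86.86°.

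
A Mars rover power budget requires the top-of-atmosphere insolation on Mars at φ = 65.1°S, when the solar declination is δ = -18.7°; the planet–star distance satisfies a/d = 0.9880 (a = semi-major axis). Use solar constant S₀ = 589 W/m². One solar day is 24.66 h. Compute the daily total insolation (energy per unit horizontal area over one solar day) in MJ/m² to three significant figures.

cos H₀ = −tan(-65.1°) tan(-18.700°) = -0.7292, H₀ = 2.3879 rad.
Bracket: H₀ sin φ sin δ + cos φ cos δ sin H₀ = 2.3879×-0.90704×-0.32061 + 0.42104×0.94721×0.68431 = 0.694416 + 0.272912 = 0.967328.
Inverse-square distance factor (a/d)² = 0.9880² = 0.976144.
Q̄ = (S₀/π) × 0.976144 × [bracket] = (589/π) × 0.976144 × 0.967328 = 177.03 W/m².
Daily total = Q̄ × 24.66 h × 3600 s/h = 177.03 × 24.66 × 3600 / 10⁶ = 15.72 MJ/m².

15.7 MJ/m²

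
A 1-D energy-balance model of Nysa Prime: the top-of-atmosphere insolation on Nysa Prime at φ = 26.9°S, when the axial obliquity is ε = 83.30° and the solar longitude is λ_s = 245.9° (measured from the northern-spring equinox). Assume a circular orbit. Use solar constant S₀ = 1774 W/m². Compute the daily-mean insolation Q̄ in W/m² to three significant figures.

Solar declination: sin δ = sin ε · sin λ_s = sin 83.30° × sin 245.9° = -0.90660, so δ = -65.040°.
cos H₀ = −tan(-26.9°) tan(-65.040°) = -1.0899 ≤ −1 ⇒ polar day, H₀ = π.
Bracket: H₀ sin φ sin δ + cos φ cos δ sin H₀ = 3.1416×-0.45243×-0.90660 + 0.89180×0.42199×0.00000 = 1.288600 + 0.000000 = 1.288600.
Q̄ = (S₀/π) × [bracket] = (1774/π) × 1.288600 = 727.6 W/m².

Q̄ ≈ 728 W/m²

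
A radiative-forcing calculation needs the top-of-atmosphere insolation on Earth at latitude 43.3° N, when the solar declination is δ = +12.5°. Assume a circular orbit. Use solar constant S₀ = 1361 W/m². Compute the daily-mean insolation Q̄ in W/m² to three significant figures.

cos H₀ = −tan(+43.3°) tan(+12.500°) = -0.2089, H₀ = 1.7813 rad.
Bracket: H₀ sin φ sin δ + cos φ cos δ sin H₀ = 1.7813×0.68582×0.21644 + 0.72777×0.97630×0.97793 = 0.264414 + 0.694841 = 0.959255.
Q̄ = (S₀/π) × [bracket] = (1361/π) × 0.959255 = 415.6 W/m².

Q̄ ≈ 416 W/m²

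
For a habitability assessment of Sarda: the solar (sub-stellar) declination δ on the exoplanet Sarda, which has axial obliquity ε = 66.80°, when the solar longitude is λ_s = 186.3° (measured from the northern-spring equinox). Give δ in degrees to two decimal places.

sin δ = sin ε · sin λ_s = sin 66.80° × sin 186.3° = -0.100861.
δ = arcsin(-0.100861) = -5.79°.

δ = -5.79°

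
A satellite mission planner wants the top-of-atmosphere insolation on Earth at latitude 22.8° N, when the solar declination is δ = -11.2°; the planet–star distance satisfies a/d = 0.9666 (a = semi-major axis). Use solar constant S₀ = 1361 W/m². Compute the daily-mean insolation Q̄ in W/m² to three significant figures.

cos H₀ = −tan(+22.8°) tan(-11.200°) = 0.0832, H₀ = 1.4875 rad.
Bracket: H₀ sin φ sin δ + cos φ cos δ sin H₀ = 1.4875×0.38752×-0.19423 + 0.92186×0.98096×0.99653 = -0.111961 + 0.901170 = 0.789209.
Inverse-square distance factor (a/d)² = 0.9666² = 0.934316.
Q̄ = (S₀/π) × 0.934316 × [bracket] = (1361/π) × 0.934316 × 0.789209 = 319.4 W/m².

Q̄ ≈ 319 W/m²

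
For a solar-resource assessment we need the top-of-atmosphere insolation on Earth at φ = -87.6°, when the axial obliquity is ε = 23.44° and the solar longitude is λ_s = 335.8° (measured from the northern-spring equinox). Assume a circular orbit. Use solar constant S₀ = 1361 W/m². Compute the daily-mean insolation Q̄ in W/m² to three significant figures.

Solar declination: sin δ = sin ε · sin λ_s = sin 23.44° × sin 335.8° = -0.16306, so δ = -9.385°.
cos H₀ = −tan(-87.6°) tan(-9.385°) = -3.9433 ≤ −1 ⇒ polar day, H₀ = π.
Bracket: H₀ sin φ sin δ + cos φ cos δ sin H₀ = 3.1416×-0.99912×-0.16306 + 0.04188×0.98662×0.00000 = 0.511818 + 0.000000 = 0.511818.
Q̄ = (S₀/π) × [bracket] = (1361/π) × 0.511818 = 221.7 W/m².

Q̄ ≈ 222 W/m²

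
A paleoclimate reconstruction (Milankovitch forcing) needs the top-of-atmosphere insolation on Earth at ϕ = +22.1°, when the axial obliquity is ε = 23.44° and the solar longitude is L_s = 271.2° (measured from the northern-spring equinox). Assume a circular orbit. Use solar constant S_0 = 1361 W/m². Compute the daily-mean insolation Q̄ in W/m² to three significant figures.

Solar declination: sin δ = sin ε · sin L_s = sin 23.44° × sin 271.2° = -0.39770, so δ = -23.435°.
cos h₀ = −tan(+22.1°) tan(-23.435°) = 0.1760, h₀ = 1.3939 rad.
Bracket: h₀ sin ϕ sin δ + cos ϕ cos δ sin h₀ = 1.3939×0.37622×-0.39770 + 0.92653×0.91751×0.98439 = -0.208559 + 0.836830 = 0.628271.
Q̄ = (S_0/π) × [bracket] = (1361/π) × 0.628271 = 272.2 W/m².

Q̄ ≈ 272 W/m²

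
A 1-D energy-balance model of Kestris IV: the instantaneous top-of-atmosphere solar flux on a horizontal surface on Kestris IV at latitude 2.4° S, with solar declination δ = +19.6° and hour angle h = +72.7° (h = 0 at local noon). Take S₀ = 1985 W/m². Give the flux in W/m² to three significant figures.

cos θ_z = sin φ sin δ + cos φ cos δ cos h = -0.014047 + 0.279898 = 0.265851.
Flux = S₀ · cos θ_z = 1985 × 0.265851 = 527.7 W/m².

528 W/m²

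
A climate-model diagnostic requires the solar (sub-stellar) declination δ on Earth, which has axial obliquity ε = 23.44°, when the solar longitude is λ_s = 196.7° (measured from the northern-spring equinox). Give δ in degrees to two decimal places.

δ = -6.56°

sin δ = sin ε · sin λ_s = sin 23.44° × sin 196.7° = -0.114309.
δ = arcsin(-0.114309) = -6.56°.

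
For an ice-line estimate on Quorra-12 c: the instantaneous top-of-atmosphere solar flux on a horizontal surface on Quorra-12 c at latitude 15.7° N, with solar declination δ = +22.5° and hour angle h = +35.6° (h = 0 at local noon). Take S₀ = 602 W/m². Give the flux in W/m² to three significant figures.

cos θ_z = sin φ sin δ + cos φ cos δ cos h = 0.103554 + 0.723181 = 0.826735.
Flux = S₀ · cos θ_z = 602 × 0.826735 = 497.7 W/m².

498 W/m²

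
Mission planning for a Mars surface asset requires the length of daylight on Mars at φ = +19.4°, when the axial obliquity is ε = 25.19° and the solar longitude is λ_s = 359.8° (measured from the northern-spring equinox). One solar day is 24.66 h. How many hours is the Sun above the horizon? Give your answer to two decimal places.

12.33 h

Solar declination: sin δ = sin ε · sin λ_s = sin 25.19° × sin 359.8° = -0.00149, so δ = -0.085°.
cos H₀ = −tan φ · tan δ = −tan(+19.4°) × tan(-0.085°) = 0.0005, so H₀ = 1.5703 rad = 89.97°.
Daylight = 2H₀/(2π) × 24.66 h = (1.5703/π) × 24.66 = 12.33 h.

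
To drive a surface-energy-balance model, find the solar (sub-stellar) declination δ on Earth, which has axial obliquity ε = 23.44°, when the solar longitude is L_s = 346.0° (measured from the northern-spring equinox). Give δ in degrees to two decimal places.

sin δ = sin ε · sin L_s = sin 23.44° × sin 346.0° = -0.096234.
δ = arcsin(-0.096234) = -5.52°.

δ = -5.52°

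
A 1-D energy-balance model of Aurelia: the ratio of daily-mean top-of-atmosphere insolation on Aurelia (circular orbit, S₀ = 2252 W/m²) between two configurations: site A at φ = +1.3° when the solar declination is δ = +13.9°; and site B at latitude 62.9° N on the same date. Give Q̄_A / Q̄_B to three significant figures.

— Configuration A (φ=+1.3°):
cos H₀ = −tan(+1.3°) tan(+13.900°) = -0.0056, H₀ = 1.5764 rad.
Bracket: H₀ sin φ sin δ + cos φ cos δ sin H₀ = 1.5764×0.02269×0.24023 + 0.99974×0.97072×0.99998 = 0.008593 + 0.970448 = 0.979041.
Q̄ = (S₀/π) × [bracket] = (2252/π) × 0.979041 = 701.81 W/m².
— Configuration B (φ=+62.9°):
cos H₀ = −tan(+62.9°) tan(+13.900°) = -0.4836, H₀ = 2.0756 rad.
Bracket: H₀ sin φ sin δ + cos φ cos δ sin H₀ = 2.0756×0.89021×0.24023 + 0.45554×0.97072×0.87528 = 0.443878 + 0.387050 = 0.830928.
Q̄ = (S₀/π) × [bracket] = (2252/π) × 0.830928 = 595.64 W/m².
Ratio Q̄_A / Q̄_B = 701.81 / 595.64 = 1.178.

Q̄_A / Q̄_B ≈ 1.18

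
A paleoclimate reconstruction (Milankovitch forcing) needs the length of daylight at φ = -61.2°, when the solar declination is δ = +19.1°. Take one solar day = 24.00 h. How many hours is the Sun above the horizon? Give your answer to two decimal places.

cos H₀ = −tan φ · tan δ = −tan(-61.2°) × tan(+19.100°) = 0.6299, so H₀ = 0.8894 rad = 50.96°.
Daylight = 2H₀/(2π) × 24.00 h = (0.8894/π) × 24.00 = 6.79 h.

6.79 h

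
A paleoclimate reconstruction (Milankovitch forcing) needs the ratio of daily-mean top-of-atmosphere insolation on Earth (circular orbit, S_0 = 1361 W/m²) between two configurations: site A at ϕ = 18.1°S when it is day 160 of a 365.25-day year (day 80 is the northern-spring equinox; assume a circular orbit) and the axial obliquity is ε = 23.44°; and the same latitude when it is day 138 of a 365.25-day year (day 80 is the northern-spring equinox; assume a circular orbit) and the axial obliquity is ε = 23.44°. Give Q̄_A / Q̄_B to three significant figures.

Q̄_A / Q̄_B ≈ 0.938

— Configuration A (ϕ=-18.1°):
Solar longitude: L_s = 360° × (160 − 80)/365.25 = 78.850°.
sin δ = sin 23.44° × sin 78.850° = 0.39028, so δ = +22.972°.
cos h₀ = −tan(-18.1°) tan(+22.972°) = 0.1386, h₀ = 1.4318 rad.
Bracket: h₀ sin ϕ sin δ + cos ϕ cos δ sin h₀ = 1.4318×-0.31068×0.39028 + 0.95052×0.92070×0.99036 = -0.173609 + 0.866707 = 0.693098.
Q̄ = (S_0/π) × [bracket] = (1361/π) × 0.693098 = 300.26 W/m².
— Configuration B (ϕ=-18.1°):
Solar longitude: L_s = 360° × (138 − 80)/365.25 = 57.166°.
sin δ = sin 23.44° × sin 57.166° = 0.33424, so δ = +19.526°.
cos h₀ = −tan(-18.1°) tan(+19.526°) = 0.1159, h₀ = 1.4546 rad.
Bracket: h₀ sin ϕ sin δ + cos ϕ cos δ sin h₀ = 1.4546×-0.31068×0.33424 + 0.95052×0.94249×0.99326 = -0.151048 + 0.889818 = 0.738770.
Q̄ = (S_0/π) × [bracket] = (1361/π) × 0.738770 = 320.05 W/m².
Ratio Q̄_A / Q̄_B = 300.26 / 320.05 = 0.9382.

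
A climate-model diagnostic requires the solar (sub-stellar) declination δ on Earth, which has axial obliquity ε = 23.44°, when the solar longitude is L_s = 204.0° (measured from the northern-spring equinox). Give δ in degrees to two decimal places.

sin δ = sin ε · sin L_s = sin 23.44° × sin 204.0° = -0.161795.
δ = arcsin(-0.161795) = -9.31°.

δ = -9.31°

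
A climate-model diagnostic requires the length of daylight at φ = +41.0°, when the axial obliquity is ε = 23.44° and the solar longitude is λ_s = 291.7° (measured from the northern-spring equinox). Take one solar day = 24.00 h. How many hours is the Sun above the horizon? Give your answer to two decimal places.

9.30 h

Solar declination: sin δ = sin ε · sin λ_s = sin 23.44° × sin 291.7° = -0.36960, so δ = -21.691°.
cos H₀ = −tan φ · tan δ = −tan(+41.0°) × tan(-21.691°) = 0.3458, so H₀ = 1.2177 rad = 69.77°.
Daylight = 2H₀/(2π) × 24.00 h = (1.2177/π) × 24.00 = 9.30 h.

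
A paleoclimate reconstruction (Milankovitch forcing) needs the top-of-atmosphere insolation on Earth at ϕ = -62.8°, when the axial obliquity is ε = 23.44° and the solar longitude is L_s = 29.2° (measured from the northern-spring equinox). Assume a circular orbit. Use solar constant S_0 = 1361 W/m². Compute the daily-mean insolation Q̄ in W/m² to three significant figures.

Q̄ ≈ 91.4 W/m²

Solar declination: sin δ = sin ε · sin L_s = sin 23.44° × sin 29.2° = 0.19406, so δ = +11.190°.
cos h₀ = −tan(-62.8°) tan(+11.190°) = 0.3849, h₀ = 1.1757 rad.
Bracket: h₀ sin ϕ sin δ + cos ϕ cos δ sin h₀ = 1.1757×-0.88942×0.19406 + 0.45710×0.98099×0.92295 = -0.202927 + 0.413860 = 0.210933.
Q̄ = (S_0/π) × [bracket] = (1361/π) × 0.210933 = 91.38 W/m².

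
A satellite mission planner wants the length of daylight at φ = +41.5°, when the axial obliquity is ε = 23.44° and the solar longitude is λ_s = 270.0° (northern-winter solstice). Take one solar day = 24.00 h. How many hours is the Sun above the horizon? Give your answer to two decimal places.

8.99 h

Solar declination: sin δ = sin ε · sin λ_s = sin 23.44° × sin 270.0° = -0.39779, so δ = -23.440°.
cos H₀ = −tan φ · tan δ = −tan(+41.5°) × tan(-23.440°) = 0.3836, so H₀ = 1.1771 rad = 67.44°.
Daylight = 2H₀/(2π) × 24.00 h = (1.1771/π) × 24.00 = 8.99 h.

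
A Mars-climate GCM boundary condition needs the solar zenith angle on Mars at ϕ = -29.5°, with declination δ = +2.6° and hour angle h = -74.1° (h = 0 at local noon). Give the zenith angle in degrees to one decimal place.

cos θ_z = sin ϕ sin δ + cos ϕ cos δ cos h = -0.022338 + 0.238197 = 0.215859.
θ_z = arccos(0.215859) = 77.5°.

θ_z = 77.5°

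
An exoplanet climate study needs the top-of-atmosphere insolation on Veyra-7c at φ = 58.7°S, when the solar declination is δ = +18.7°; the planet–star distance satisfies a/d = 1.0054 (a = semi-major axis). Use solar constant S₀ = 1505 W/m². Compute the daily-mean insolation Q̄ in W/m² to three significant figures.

cos H₀ = −tan(-58.7°) tan(+18.700°) = 0.5567, H₀ = 0.9804 rad.
Bracket: H₀ sin φ sin δ + cos φ cos δ sin H₀ = 0.9804×-0.85446×0.32061 + 0.51952×0.94721×0.83071 = -0.268579 + 0.408788 = 0.140209.
Inverse-square distance factor (a/d)² = 1.0054² = 1.010829.
Q̄ = (S₀/π) × 1.010829 × [bracket] = (1505/π) × 1.010829 × 0.140209 = 67.90 W/m².

Q̄ ≈ 67.9 W/m²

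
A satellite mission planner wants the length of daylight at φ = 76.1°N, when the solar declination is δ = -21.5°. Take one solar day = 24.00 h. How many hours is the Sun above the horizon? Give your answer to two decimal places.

cos H₀ = −tan φ · tan δ = 1.5917 ≥ 1, so the Sun never rises (polar night) and H₀ = 0.
Daylight = 2H₀/(2π) × 24.00 h = (0.0000/π) × 24.00 = 0.00 h.

0.00 h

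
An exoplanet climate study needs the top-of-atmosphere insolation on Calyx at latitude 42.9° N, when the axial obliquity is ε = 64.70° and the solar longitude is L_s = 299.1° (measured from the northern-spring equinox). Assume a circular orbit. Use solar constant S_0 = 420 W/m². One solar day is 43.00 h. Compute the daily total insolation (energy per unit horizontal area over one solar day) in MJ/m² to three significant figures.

0.00 MJ/m²

Solar declination: sin δ = sin ε · sin L_s = sin 64.70° × sin 299.1° = -0.78996, so δ = -52.182°.
cos h₀ = −tan(+42.9°) tan(-52.182°) = 1.1972 ≥ 1 ⇒ polar night, h₀ = 0 and Q̄ = 0.
Daily total = Q̄ × 43.00 h × 3600 s/h = 0.00 MJ/m².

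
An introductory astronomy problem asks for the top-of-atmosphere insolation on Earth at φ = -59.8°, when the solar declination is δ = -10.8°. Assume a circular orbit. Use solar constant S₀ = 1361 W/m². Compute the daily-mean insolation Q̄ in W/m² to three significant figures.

cos H₀ = −tan(-59.8°) tan(-10.800°) = -0.3278, H₀ = 1.9047 rad.
Bracket: H₀ sin φ sin δ + cos φ cos δ sin H₀ = 1.9047×-0.86427×-0.18738 + 0.50302×0.98229×0.94476 = 0.308460 + 0.466817 = 0.775277.
Q̄ = (S₀/π) × [bracket] = (1361/π) × 0.775277 = 335.9 W/m².

Q̄ ≈ 336 W/m²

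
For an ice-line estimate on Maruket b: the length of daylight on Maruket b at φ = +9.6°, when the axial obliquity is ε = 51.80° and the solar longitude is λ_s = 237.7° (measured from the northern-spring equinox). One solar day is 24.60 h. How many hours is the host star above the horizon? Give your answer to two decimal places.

11.12 h

Solar declination: sin δ = sin ε · sin λ_s = sin 51.80° × sin 237.7° = -0.66425, so δ = -41.625°.
cos H₀ = −tan φ · tan δ = −tan(+9.6°) × tan(-41.625°) = 0.1503, so H₀ = 1.4199 rad = 81.36°.
Daylight = 2H₀/(2π) × 24.60 h = (1.4199/π) × 24.60 = 11.12 h.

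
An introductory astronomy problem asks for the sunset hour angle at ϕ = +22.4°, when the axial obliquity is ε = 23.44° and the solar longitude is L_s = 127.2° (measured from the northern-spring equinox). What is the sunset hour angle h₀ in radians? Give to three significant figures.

h₀ = 1.71 rad

Solar declination: sin δ = sin ε · sin L_s = sin 23.44° × sin 127.2° = 0.31685, so δ = +18.473°.
cos h₀ = −tan ϕ · tan δ = −tan(+22.4°) × tan(+18.473°) = -0.1377, so h₀ = 1.7089 rad = 97.91°.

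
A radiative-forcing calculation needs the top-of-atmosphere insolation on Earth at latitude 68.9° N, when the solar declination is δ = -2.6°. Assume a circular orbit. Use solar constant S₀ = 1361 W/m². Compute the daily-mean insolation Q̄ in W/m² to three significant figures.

cos H₀ = −tan(+68.9°) tan(-2.600°) = 0.1177, H₀ = 1.4528 rad.
Bracket: H₀ sin φ sin δ + cos φ cos δ sin H₀ = 1.4528×0.93295×-0.04536 + 0.36000×0.99897×0.99305 = -0.061480 + 0.357130 = 0.295650.
Q̄ = (S₀/π) × [bracket] = (1361/π) × 0.295650 = 128.1 W/m².

Q̄ ≈ 128 W/m²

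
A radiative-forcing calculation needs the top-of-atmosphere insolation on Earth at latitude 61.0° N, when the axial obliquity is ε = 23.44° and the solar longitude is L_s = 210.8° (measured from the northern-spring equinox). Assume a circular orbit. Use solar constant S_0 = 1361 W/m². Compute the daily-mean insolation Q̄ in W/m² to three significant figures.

Q̄ ≈ 99.1 W/m²

Solar declination: sin δ = sin ε · sin L_s = sin 23.44° × sin 210.8° = -0.20368, so δ = -11.753°.
cos h₀ = −tan(+61.0°) tan(-11.753°) = 0.3753, h₀ = 1.1860 rad.
Bracket: h₀ sin ϕ sin δ + cos ϕ cos δ sin h₀ = 1.1860×0.87462×-0.20368 + 0.48481×0.97904×0.92689 = -0.211277 + 0.439947 = 0.228670.
Q̄ = (S_0/π) × [bracket] = (1361/π) × 0.228670 = 99.06 W/m².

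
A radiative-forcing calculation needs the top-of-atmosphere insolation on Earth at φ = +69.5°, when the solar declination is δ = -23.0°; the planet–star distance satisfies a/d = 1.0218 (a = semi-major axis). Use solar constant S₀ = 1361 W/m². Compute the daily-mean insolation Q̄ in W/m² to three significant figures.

cos H₀ = −tan(+69.5°) tan(-23.000°) = 1.1353 ≥ 1 ⇒ polar night, H₀ = 0 and Q̄ = 0.
Inverse-square distance factor (a/d)² = 1.0218² = 1.044075.

Q̄ ≈ 0.00 W/m²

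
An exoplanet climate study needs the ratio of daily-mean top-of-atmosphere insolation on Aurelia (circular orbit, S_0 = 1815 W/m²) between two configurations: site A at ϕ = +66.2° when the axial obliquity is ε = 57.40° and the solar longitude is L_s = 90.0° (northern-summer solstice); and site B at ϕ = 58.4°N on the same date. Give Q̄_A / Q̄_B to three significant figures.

Q̄_A / Q̄_B ≈ 1.07

— Configuration A (ϕ=+66.2°):
Solar declination: sin δ = sin ε · sin L_s = sin 57.40° × sin 90.0° = 0.84245, so δ = +57.400°.
cos h₀ = −tan(+66.2°) tan(+57.400°) = -3.5453 ≤ −1 ⇒ polar day, h₀ = π.
Bracket: h₀ sin ϕ sin δ + cos ϕ cos δ sin h₀ = 3.1416×0.91496×0.84245 + 0.40355×0.53877×0.00000 = 2.421571 + 0.000000 = 2.421571.
Q̄ = (S_0/π) × [bracket] = (1815/π) × 2.421571 = 1399.0 W/m².
— Configuration B (ϕ=+58.4°):
cos h₀ = −tan(+58.4°) tan(+57.400°) = -2.5417 ≤ −1 ⇒ polar day, h₀ = π.
Bracket: h₀ sin ϕ sin δ + cos ϕ cos δ sin h₀ = 3.1416×0.85173×0.84245 + 0.52399×0.53877×0.00000 = 2.254223 + 0.000000 = 2.254223.
Q̄ = (S_0/π) × [bracket] = (1815/π) × 2.254223 = 1302.3 W/m².
Ratio Q̄_A / Q̄_B = 1399.0 / 1302.3 = 1.074.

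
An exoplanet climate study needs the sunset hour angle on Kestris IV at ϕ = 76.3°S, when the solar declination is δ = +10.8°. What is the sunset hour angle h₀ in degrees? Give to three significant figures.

h₀ = 38.5°

cos h₀ = −tan ϕ · tan δ = −tan(-76.3°) × tan(+10.800°) = 0.7825, so h₀ = 0.6721 rad = 38.51°.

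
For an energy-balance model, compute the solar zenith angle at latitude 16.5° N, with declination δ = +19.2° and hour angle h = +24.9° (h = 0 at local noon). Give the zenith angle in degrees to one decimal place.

θ_z = 23.8°

cos θ_z = sin φ sin δ + cos φ cos δ cos h = 0.093403 + 0.821316 = 0.914719.
θ_z = arccos(0.914719) = 23.8°.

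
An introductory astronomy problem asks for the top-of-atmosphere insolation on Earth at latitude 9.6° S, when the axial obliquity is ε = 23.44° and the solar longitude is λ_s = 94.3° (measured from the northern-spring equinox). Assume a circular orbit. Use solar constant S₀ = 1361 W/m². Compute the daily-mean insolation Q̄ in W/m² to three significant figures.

Q̄ ≈ 348 W/m²

Solar declination: sin δ = sin ε · sin λ_s = sin 23.44° × sin 94.3° = 0.39667, so δ = +23.370°.
cos H₀ = −tan(-9.6°) tan(+23.370°) = 0.0731, H₀ = 1.4976 rad.
Bracket: H₀ sin φ sin δ + cos φ cos δ sin H₀ = 1.4976×-0.16677×0.39667 + 0.98600×0.91796×0.99733 = -0.099070 + 0.902692 = 0.803622.
Q̄ = (S₀/π) × [bracket] = (1361/π) × 0.803622 = 348.1 W/m².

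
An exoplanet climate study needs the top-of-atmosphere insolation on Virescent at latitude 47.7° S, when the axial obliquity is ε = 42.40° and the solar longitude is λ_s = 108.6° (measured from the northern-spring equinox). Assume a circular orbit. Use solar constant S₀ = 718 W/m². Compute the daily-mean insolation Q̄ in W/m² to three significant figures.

Q̄ ≈ 2.87 W/m²

Solar declination: sin δ = sin ε · sin λ_s = sin 42.40° × sin 108.6° = 0.63908, so δ = +39.723°.
cos H₀ = −tan(-47.7°) tan(+39.723°) = 0.9132, H₀ = 0.4198 rad.
Bracket: H₀ sin φ sin δ + cos φ cos δ sin H₀ = 0.4198×-0.73963×0.63908 + 0.67301×0.76914×0.40761 = -0.198432 + 0.210995 = 0.012563.
Q̄ = (S₀/π) × [bracket] = (718/π) × 0.012563 = 2.871 W/m².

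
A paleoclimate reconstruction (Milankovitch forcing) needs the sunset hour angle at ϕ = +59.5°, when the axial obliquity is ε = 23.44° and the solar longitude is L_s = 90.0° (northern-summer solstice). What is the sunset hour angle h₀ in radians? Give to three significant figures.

Solar declination: sin δ = sin ε · sin L_s = sin 23.44° × sin 90.0° = 0.39779, so δ = +23.440°.
cos h₀ = −tan ϕ · tan δ = −tan(+59.5°) × tan(+23.440°) = -0.7361, so h₀ = 2.3980 rad = 137.40°.

h₀ = 2.40 rad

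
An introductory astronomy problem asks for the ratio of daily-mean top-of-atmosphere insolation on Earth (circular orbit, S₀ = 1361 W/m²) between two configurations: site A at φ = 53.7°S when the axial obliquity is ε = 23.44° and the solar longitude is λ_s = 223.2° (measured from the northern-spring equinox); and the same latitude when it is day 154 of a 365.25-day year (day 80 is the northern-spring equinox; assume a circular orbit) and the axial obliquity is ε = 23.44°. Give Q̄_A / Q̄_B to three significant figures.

— Configuration A (φ=-53.7°):
Solar declination: sin δ = sin ε · sin λ_s = sin 23.44° × sin 223.2° = -0.27230, so δ = -15.801°.
cos H₀ = −tan(-53.7°) tan(-15.801°) = -0.3853, H₀ = 1.9663 rad.
Bracket: H₀ sin φ sin δ + cos φ cos δ sin H₀ = 1.9663×-0.80593×-0.27230 + 0.59201×0.96221×0.92281 = 0.431514 + 0.525668 = 0.957182.
Q̄ = (S₀/π) × [bracket] = (1361/π) × 0.957182 = 414.67 W/m².
— Configuration B (φ=-53.7°):
Solar longitude: λ_s = 360° × (154 − 80)/365.25 = 72.936°.
sin δ = sin 23.44° × sin 72.936° = 0.38028, so δ = +22.351°.
cos H₀ = −tan(-53.7°) tan(+22.351°) = 0.5597, H₀ = 0.9767 rad.
Bracket: H₀ sin φ sin δ + cos φ cos δ sin H₀ = 0.9767×-0.80593×0.38028 + 0.59201×0.92487×0.82867 = -0.299338 + 0.453724 = 0.154386.
Q̄ = (S₀/π) × [bracket] = (1361/π) × 0.154386 = 66.883 W/m².
Ratio Q̄_A / Q̄_B = 414.67 / 66.883 = 6.200.

Q̄_A / Q̄_B ≈ 6.20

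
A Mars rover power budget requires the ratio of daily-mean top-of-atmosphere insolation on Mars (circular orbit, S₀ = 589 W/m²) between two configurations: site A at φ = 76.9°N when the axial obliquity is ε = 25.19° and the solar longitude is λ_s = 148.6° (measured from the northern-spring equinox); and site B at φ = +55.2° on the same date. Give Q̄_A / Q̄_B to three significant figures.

Q̄_A / Q̄_B ≈ 0.778

— Configuration A (φ=+76.9°):
Solar declination: sin δ = sin ε · sin λ_s = sin 25.19° × sin 148.6° = 0.22175, so δ = +12.812°.
cos H₀ = −tan(+76.9°) tan(+12.812°) = -0.9773, H₀ = 2.9279 rad.
Bracket: H₀ sin φ sin δ + cos φ cos δ sin H₀ = 2.9279×0.97398×0.22175 + 0.22665×0.97510×0.21206 = 0.632368 + 0.046867 = 0.679235.
Q̄ = (S₀/π) × [bracket] = (589/π) × 0.679235 = 127.35 W/m².
— Configuration B (φ=+55.2°):
cos H₀ = −tan(+55.2°) tan(+12.812°) = -0.3272, H₀ = 1.9041 rad.
Bracket: H₀ sin φ sin δ + cos φ cos δ sin H₀ = 1.9041×0.82115×0.22175 + 0.57071×0.97510×0.94495 = 0.346718 + 0.525864 = 0.872582.
Q̄ = (S₀/π) × [bracket] = (589/π) × 0.872582 = 163.60 W/m².
Ratio Q̄_A / Q̄_B = 127.35 / 163.60 = 0.7784.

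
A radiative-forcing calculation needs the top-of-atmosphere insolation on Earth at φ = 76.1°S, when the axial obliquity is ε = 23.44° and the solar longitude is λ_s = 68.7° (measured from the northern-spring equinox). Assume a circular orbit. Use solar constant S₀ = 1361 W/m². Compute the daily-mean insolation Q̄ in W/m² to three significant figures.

Q̄ ≈ 0.00 W/m²

Solar declination: sin δ = sin ε · sin λ_s = sin 23.44° × sin 68.7° = 0.37062, so δ = +21.754°.
cos H₀ = −tan(-76.1°) tan(+21.754°) = 1.6124 ≥ 1 ⇒ polar night, H₀ = 0 and Q̄ = 0.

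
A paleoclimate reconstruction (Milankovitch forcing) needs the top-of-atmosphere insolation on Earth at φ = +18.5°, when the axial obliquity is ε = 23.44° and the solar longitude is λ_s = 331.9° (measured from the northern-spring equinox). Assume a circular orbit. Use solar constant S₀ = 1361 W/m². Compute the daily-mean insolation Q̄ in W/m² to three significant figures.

Q̄ ≈ 364 W/m²

Solar declination: sin δ = sin ε · sin λ_s = sin 23.44° × sin 331.9° = -0.18736, so δ = -10.799°.
cos H₀ = −tan(+18.5°) tan(-10.799°) = 0.0638, H₀ = 1.5069 rad.
Bracket: H₀ sin φ sin δ + cos φ cos δ sin H₀ = 1.5069×0.31730×-0.18736 + 0.94832×0.98229×0.99796 = -0.089584 + 0.929625 = 0.840041.
Q̄ = (S₀/π) × [bracket] = (1361/π) × 0.840041 = 363.9 W/m².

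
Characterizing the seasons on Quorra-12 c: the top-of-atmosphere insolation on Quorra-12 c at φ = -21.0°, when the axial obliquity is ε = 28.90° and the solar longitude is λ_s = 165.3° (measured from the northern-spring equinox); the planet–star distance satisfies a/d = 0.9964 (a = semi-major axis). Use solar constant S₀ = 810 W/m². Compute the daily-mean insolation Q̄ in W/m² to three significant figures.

Solar declination: sin δ = sin ε · sin λ_s = sin 28.90° × sin 165.3° = 0.12264, so δ = +7.044°.
cos H₀ = −tan(-21.0°) tan(+7.044°) = 0.0474, H₀ = 1.5233 rad.
Bracket: H₀ sin φ sin δ + cos φ cos δ sin H₀ = 1.5233×-0.35837×0.12264 + 0.93358×0.99245×0.99887 = -0.066950 + 0.925484 = 0.858534.
Inverse-square distance factor (a/d)² = 0.9964² = 0.992813.
Q̄ = (S₀/π) × 0.992813 × [bracket] = (810/π) × 0.992813 × 0.858534 = 219.8 W/m².

Q̄ ≈ 220 W/m²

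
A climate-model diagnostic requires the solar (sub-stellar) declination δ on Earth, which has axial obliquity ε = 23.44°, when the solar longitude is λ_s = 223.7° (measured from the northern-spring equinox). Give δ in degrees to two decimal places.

δ = -15.95°

sin δ = sin ε · sin λ_s = sin 23.44° × sin 223.7° = -0.274825.
δ = arcsin(-0.274825) = -15.95°.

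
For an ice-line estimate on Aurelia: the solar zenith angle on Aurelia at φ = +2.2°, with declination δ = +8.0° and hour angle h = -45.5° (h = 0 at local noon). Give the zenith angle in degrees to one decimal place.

cos θ_z = sin φ sin δ + cos φ cos δ cos h = 0.005343 + 0.693576 = 0.698919.
θ_z = arccos(0.698919) = 45.7°.

θ_z = 45.7°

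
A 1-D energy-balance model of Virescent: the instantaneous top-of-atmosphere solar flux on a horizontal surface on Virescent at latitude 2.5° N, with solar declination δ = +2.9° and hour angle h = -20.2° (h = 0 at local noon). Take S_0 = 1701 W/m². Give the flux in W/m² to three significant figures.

1.60e+03 W/m²

cos θ_z = sin ϕ sin δ + cos ϕ cos δ cos h = 0.002207 + 0.936399 = 0.938606.
Flux = S_0 · cos θ_z = 1701 × 0.938606 = 1597 W/m².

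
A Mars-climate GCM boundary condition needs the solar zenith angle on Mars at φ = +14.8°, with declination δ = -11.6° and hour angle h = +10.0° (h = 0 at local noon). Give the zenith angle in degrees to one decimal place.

θ_z = 28.2°

cos θ_z = sin φ sin δ + cos φ cos δ cos h = -0.051365 + 0.932688 = 0.881323.
θ_z = arccos(0.881323) = 28.2°.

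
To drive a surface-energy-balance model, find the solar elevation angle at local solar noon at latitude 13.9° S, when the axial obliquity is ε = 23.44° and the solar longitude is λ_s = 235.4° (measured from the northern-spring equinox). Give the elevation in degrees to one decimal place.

84.8°

Solar declination: sin δ = sin ε · sin λ_s = sin 23.44° × sin 235.4° = -0.32743, so δ = -19.113°.
At local noon the hour angle is zero, so the zenith angle equals |φ − δ| = |-13.9° − (-19.113°)| = 5.213°.
Elevation = 90° − 5.213° = 84.8°.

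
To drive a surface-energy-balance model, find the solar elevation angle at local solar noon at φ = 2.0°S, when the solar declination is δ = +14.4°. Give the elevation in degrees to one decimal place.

At local noon the hour angle is zero, so the zenith angle equals |φ − δ| = |-2.0° − (+14.400°)| = 16.400°.
Elevation = 90° − 16.400° = 73.6°.

73.6°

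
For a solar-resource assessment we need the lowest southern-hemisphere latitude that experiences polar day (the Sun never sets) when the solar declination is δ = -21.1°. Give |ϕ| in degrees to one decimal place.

|ϕ| = 68.9°

Polar day requires cos h₀ = −tan ϕ tan δ ≤ −1, i.e. tan ϕ tan δ ≥ 1.
The boundary is |tan ϕ| · |tan δ| = 1, so |ϕ| = 90° − |δ| = 90° − 21.1° = 68.9° in the southern hemisphere.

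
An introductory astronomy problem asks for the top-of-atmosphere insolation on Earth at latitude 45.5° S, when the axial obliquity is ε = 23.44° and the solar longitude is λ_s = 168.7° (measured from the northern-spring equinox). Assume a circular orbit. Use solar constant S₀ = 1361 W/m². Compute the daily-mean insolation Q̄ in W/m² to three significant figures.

Q̄ ≈ 266 W/m²

Solar declination: sin δ = sin ε · sin λ_s = sin 23.44° × sin 168.7° = 0.07795, so δ = +4.470°.
cos H₀ = −tan(-45.5°) tan(+4.470°) = 0.0796, H₀ = 1.4912 rad.
Bracket: H₀ sin φ sin δ + cos φ cos δ sin H₀ = 1.4912×-0.71325×0.07795 + 0.70091×0.99696×0.99683 = -0.082907 + 0.696564 = 0.613657.
Q̄ = (S₀/π) × [bracket] = (1361/π) × 0.613657 = 265.8 W/m².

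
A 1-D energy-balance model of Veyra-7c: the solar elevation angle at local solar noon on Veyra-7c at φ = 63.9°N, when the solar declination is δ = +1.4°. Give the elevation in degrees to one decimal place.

27.5°

At local noon the hour angle is zero, so the zenith angle equals |φ − δ| = |+63.9° − (+1.400°)| = 62.500°.
Elevation = 90° − 62.500° = 27.5°.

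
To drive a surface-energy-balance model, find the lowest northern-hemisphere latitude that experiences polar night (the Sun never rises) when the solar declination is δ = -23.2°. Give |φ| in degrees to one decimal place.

|φ| = 66.8°

Polar night requires cos H₀ = −tan φ tan δ ≥ 1, i.e. tan φ tan δ ≤ −1.
The boundary is |tan φ| · |tan δ| = 1, so |φ| = 90° − |δ| = 90° − 23.2° = 66.8° in the northern hemisphere.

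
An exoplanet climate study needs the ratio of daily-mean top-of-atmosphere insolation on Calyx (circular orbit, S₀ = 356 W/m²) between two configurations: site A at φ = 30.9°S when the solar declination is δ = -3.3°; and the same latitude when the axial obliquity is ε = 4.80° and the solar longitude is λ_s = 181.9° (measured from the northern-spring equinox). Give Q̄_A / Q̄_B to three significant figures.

— Configuration A (φ=-30.9°):
cos H₀ = −tan(-30.9°) tan(-3.300°) = -0.0345, H₀ = 1.6053 rad.
Bracket: H₀ sin φ sin δ + cos φ cos δ sin H₀ = 1.6053×-0.51354×-0.05756 + 0.85806×0.99834×0.99940 = 0.047452 + 0.856122 = 0.903574.
Q̄ = (S₀/π) × [bracket] = (356/π) × 0.903574 = 102.39 W/m².
— Configuration B (φ=-30.9°):
Solar declination: sin δ = sin ε · sin λ_s = sin 4.80° × sin 181.9° = -0.00277, so δ = -0.159°.
cos H₀ = −tan(-30.9°) tan(-0.159°) = -0.0017, H₀ = 1.5725 rad.
Bracket: H₀ sin φ sin δ + cos φ cos δ sin H₀ = 1.5725×-0.51354×-0.00277 + 0.85806×1.00000×1.00000 = 0.002237 + 0.858060 = 0.860297.
Q̄ = (S₀/π) × [bracket] = (356/π) × 0.860297 = 97.487 W/m².
Ratio Q̄_A / Q̄_B = 102.39 / 97.487 = 1.050.

Q̄_A / Q̄_B ≈ 1.05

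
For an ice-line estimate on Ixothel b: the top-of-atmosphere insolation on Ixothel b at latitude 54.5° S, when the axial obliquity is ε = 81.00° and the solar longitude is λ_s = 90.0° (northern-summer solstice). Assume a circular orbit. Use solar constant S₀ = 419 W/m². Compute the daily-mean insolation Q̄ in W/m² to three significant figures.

Solar declination: sin δ = sin ε · sin λ_s = sin 81.00° × sin 90.0° = 0.98769, so δ = +81.000°.
cos H₀ = −tan(-54.5°) tan(+81.000°) = 8.8516 ≥ 1 ⇒ polar night, H₀ = 0 and Q̄ = 0.

Q̄ ≈ 0.00 W/m²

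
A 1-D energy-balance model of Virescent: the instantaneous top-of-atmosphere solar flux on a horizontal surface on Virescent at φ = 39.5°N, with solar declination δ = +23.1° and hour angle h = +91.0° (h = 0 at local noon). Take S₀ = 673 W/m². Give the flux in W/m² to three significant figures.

160 W/m²

cos θ_z = sin φ sin δ + cos φ cos δ cos h = 0.249557 + -0.012387 = 0.237170.
Flux = S₀ · cos θ_z = 673 × 0.237170 = 159.6 W/m².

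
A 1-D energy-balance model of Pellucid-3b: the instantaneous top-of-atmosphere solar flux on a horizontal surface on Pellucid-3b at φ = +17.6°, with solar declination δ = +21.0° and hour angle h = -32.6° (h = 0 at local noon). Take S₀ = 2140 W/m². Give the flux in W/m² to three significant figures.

cos θ_z = sin φ sin δ + cos φ cos δ cos h = 0.108360 + 0.749682 = 0.858042.
Flux = S₀ · cos θ_z = 2140 × 0.858042 = 1836 W/m².

1.84e+03 W/m²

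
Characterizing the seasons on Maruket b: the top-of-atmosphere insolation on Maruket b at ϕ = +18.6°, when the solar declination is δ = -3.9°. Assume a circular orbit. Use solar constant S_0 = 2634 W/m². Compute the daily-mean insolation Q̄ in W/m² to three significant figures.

cos h₀ = −tan(+18.6°) tan(-3.900°) = 0.0229, h₀ = 1.5479 rad.
Bracket: h₀ sin ϕ sin δ + cos ϕ cos δ sin h₀ = 1.5479×0.31896×-0.06802 + 0.94777×0.99768×0.99974 = -0.033583 + 0.945325 = 0.911742.
Q̄ = (S_0/π) × [bracket] = (2634/π) × 0.911742 = 764.4 W/m².

Q̄ ≈ 764 W/m²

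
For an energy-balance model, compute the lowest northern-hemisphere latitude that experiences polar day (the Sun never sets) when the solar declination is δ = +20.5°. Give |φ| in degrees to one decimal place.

Polar day requires cos H₀ = −tan φ tan δ ≤ −1, i.e. tan φ tan δ ≥ 1.
The boundary is |tan φ| · |tan δ| = 1, so |φ| = 90° − |δ| = 90° − 20.5° = 69.5° in the northern hemisphere.

|φ| = 69.5°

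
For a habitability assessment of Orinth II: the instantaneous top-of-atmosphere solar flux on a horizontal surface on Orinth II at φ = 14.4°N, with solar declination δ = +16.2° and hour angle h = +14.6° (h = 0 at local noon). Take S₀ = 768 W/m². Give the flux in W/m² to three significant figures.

745 W/m²

cos θ_z = sin φ sin δ + cos φ cos δ cos h = 0.069382 + 0.900090 = 0.969472.
Flux = S₀ · cos θ_z = 768 × 0.969472 = 744.6 W/m².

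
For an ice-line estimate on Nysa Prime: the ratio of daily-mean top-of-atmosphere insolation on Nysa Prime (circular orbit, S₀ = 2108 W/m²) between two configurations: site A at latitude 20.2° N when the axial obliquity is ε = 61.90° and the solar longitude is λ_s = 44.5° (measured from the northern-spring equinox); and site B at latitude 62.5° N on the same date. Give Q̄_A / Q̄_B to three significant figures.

— Configuration A (φ=+20.2°):
Solar declination: sin δ = sin ε · sin λ_s = sin 61.90° × sin 44.5° = 0.61829, so δ = +38.191°.
cos H₀ = −tan(+20.2°) tan(+38.191°) = -0.2894, H₀ = 1.8644 rad.
Bracket: H₀ sin φ sin δ + cos φ cos δ sin H₀ = 1.8644×0.34530×0.61829 + 0.93849×0.78595×0.95720 = 0.398041 + 0.706037 = 1.104078.
Q̄ = (S₀/π) × [bracket] = (2108/π) × 1.104078 = 740.83 W/m².
— Configuration B (φ=+62.5°):
cos H₀ = −tan(+62.5°) tan(+38.191°) = -1.5112 ≤ −1 ⇒ polar day, H₀ = π.
Bracket: H₀ sin φ sin δ + cos φ cos δ sin H₀ = 3.1416×0.88701×0.61829 + 0.46175×0.78595×0.00000 = 1.722946 + 0.000000 = 1.722946.
Q̄ = (S₀/π) × [bracket] = (2108/π) × 1.722946 = 1156.1 W/m².
Ratio Q̄_A / Q̄_B = 740.83 / 1156.1 = 0.6408.

Q̄_A / Q̄_B ≈ 0.641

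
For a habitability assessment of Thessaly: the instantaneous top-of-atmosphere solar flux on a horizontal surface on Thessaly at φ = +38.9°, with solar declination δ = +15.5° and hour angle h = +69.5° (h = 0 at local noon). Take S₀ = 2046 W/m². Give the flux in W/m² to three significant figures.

881 W/m²

cos θ_z = sin φ sin δ + cos φ cos δ cos h = 0.167816 + 0.262634 = 0.430450.
Flux = S₀ · cos θ_z = 2046 × 0.430450 = 880.7 W/m².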